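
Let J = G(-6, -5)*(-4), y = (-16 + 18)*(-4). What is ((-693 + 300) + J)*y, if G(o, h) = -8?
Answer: 2888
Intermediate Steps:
y = -8 (y = 2*(-4) = -8)
J = 32 (J = -8*(-4) = 32)
((-693 + 300) + J)*y = ((-693 + 300) + 32)*(-8) = (-393 + 32)*(-8) = -361*(-8) = 2888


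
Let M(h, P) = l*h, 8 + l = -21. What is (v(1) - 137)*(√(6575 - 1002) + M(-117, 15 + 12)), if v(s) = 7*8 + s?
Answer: -271440 - 80*√5573 ≈ -2.7741e+5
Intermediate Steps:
l = -29 (l = -8 - 21 = -29)
M(h, P) = -29*h
v(s) = 56 + s
(v(1) - 137)*(√(6575 - 1002) + M(-117, 15 + 12)) = ((56 + 1) - 137)*(√(6575 - 1002) - 29*(-117)) = (57 - 137)*(√5573 + 3393) = -80*(3393 + √5573) = -271440 - 80*√5573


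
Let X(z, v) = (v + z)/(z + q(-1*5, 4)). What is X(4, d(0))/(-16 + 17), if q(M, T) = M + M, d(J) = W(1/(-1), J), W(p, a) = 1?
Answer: -⅚ ≈ -0.83333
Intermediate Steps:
d(J) = 1
q(M, T) = 2*M
X(z, v) = (v + z)/(-10 + z) (X(z, v) = (v + z)/(z + 2*(-1*5)) = (v + z)/(z + 2*(-5)) = (v + z)/(z - 10) = (v + z)/(-10 + z))
X(4, d(0))/(-16 + 17) = ((1 + 4)/(-10 + 4))/(-16 + 17) = (5/(-6))/1 = 1*(-⅙*5) = 1*(-⅚) = -⅚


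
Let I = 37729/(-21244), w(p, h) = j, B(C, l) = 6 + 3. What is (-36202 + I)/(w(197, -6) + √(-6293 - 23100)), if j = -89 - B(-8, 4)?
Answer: 5383791119/59175162 + 769113017*I*√29393/828452268 ≈ 90.981 + 159.16*I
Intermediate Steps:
B(C, l) = 9
j = -98 (j = -89 - 1*9 = -89 - 9 = -98)
w(p, h) = -98
I = -37729/21244 (I = 37729*(-1/21244) = -37729/21244 ≈ -1.7760)
(-36202 + I)/(w(197, -6) + √(-6293 - 23100)) = (-36202 - 37729/21244)/(-98 + √(-6293 - 23100)) = -769113017/(21244*(-98 + √(-29393))) = -769113017/(21244*(-98 + I*√29393))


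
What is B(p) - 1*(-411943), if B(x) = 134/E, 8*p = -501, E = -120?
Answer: 24716513/60 ≈ 4.1194e+5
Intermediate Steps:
p = -501/8 (p = (⅛)*(-501) = -501/8 ≈ -62.625)
B(x) = -67/60 (B(x) = 134/(-120) = 134*(-1/120) = -67/60)
B(p) - 1*(-411943) = -67/60 - 1*(-411943) = -67/60 + 411943 = 24716513/60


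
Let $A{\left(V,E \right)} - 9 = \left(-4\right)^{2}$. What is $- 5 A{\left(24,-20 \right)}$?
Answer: $-125$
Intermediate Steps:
$A{\left(V,E \right)} = 25$ ($A{\left(V,E \right)} = 9 + \left(-4\right)^{2} = 9 + 16 = 25$)
$- 5 A{\left(24,-20 \right)} = \left(-5\right) 25 = -125$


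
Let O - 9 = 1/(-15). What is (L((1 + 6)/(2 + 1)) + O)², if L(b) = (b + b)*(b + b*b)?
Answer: 37283236/18225 ≈ 2045.7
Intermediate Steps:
O = 134/15 (O = 9 + 1/(-15) = 9 - 1/15 = 134/15 ≈ 8.9333)
L(b) = 2*b*(b + b²) (L(b) = (2*b)*(b + b²) = 2*b*(b + b²))
(L((1 + 6)/(2 + 1)) + O)² = (2*((1 + 6)/(2 + 1))²*(1 + (1 + 6)/(2 + 1)) + 134/15)² = (2*(7/3)²*(1 + 7/3) + 134/15)² = (2*(49/9)*(10/3) + 134/15)² = (980/27 + 134/15)² = (6106/135)² = 37283236/18225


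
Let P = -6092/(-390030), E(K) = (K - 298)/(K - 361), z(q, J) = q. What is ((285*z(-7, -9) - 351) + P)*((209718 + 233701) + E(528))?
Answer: -33878584138279232/32567505 ≈ -1.0403e+9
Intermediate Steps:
E(K) = (-298 + K)/(-361 + K)
P = 3046/195015 (P = -6092*(-1/390030) = 3046/195015 ≈ 0.015619)
((285*z(-7, -9) - 351) + P)*((209718 + 233701) + E(528)) = ((285*(-7) - 351) + 3046/195015)*((209718 + 233701) + (-298 + 528)/(-361 + 528)) = ((-1995 - 351) + 3046/195015)*(443419 + 230/167) = (-2346 + 3046/195015)*(443419 + (1/167)*230) = -457502144*(443419 + 230/167)/195015 = -457502144/195015*74051203/167 = -33878584138279232/32567505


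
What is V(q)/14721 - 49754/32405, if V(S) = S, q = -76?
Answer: -734891414/477034005 ≈ -1.5405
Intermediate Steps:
V(q)/14721 - 49754/32405 = -76/14721 - 49754/32405 = -734891414/477034005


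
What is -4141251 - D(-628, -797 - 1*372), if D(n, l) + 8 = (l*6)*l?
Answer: -12340609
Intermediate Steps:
D(n, l) = -8 + 6*l² (D(n, l) = -8 + (l*6)*l = -8 + (6*l)*l = -8 + 6*l²)
-4141251 - D(-628, -797 - 1*372) = -4141251 - (-8 + 6*(-797 - 1*372)²) = -4141251 - (-8 + 6*(-797 - 372)²) = -4141251 - (-8 + 6*(-1169)²) = -4141251 - (-8 + 6*1366561) = -4141251 - (-8 + 8199366) = -4141251 - 1*8199358 = -4141251 - 8199358 = -12340609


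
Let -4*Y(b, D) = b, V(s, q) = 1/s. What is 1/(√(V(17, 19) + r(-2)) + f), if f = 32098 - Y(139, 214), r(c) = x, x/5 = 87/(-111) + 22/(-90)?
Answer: 2910455964/93520954337557 - 48*I*√18096959/93520954337557 ≈ 3.1121e-5 - 2.1834e-9*I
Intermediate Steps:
x = -1712/333 (x = 5*(87/(-111) + 22/(-90)) = 5*(87*(-1/111) + 22*(-1/90)) = 5*(-29/37 - 11/45) = 5*(-1712/1665) = -1712/333 ≈ -5.1411)
r(c) = -1712/333
Y(b, D) = -b/4
f = 128531/4 (f = 32098 - (-1)*139/4 = 32098 - 1*(-139/4) = 32098 + 139/4 = 128531/4 ≈ 32133.)
1/(√(V(17, 19) + r(-2)) + f) = 1/(√(1/17 - 1712/333) + 128531/4) = 1/(√(-28771/5661) + 128531/4) = 1/(I*√18096959/1887 + 128531/4) = 1/(128531/4 + I*√18096959/1887)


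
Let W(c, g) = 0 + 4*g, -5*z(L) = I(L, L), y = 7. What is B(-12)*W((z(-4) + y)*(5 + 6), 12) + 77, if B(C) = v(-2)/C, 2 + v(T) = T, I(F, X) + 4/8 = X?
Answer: 93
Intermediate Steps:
I(F, X) = -½ + X
z(L) = ⅒ - L/5 (z(L) = -(-½ + L)/5 = ⅒ - L/5)
v(T) = -2 + T
B(C) = -4/C (B(C) = (-2 - 2)/C = -4/C)
W(c, g) = 4*g
B(-12)*W((z(-4) + y)*(5 + 6), 12) + 77 = (-4/(-12))*(4*12) + 77 = -4*(-1/12)*48 + 77 = (⅓)*48 + 77 = 16 + 77 = 93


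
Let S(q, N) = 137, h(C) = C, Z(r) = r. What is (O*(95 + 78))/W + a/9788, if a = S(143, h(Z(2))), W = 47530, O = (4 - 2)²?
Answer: 6642453/232611820 ≈ 0.028556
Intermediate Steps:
O = 4 (O = 2² = 4)
a = 137
(O*(95 + 78))/W + a/9788 = (4*(95 + 78))/47530 + 137/9788 = (4*173)*(1/47530) + 137*(1/9788) = 692*(1/47530) + 137/9788 = 346/23765 + 137/9788 = 6642453/232611820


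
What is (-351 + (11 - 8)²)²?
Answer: 116964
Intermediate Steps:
(-351 + (11 - 8)²)² = (-351 + 3²)² = (-351 + 9)² = (-342)² = 116964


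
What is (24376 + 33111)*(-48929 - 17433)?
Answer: -3814952294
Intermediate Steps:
(24376 + 33111)*(-48929 - 17433) = 57487*(-66362) = -3814952294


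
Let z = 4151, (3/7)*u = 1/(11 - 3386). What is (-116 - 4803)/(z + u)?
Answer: -49804875/42028868 ≈ -1.1850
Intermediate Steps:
u = -7/10125 (u = 7/(3*(11 - 3386)) = (7/3)/(-3375) = (7/3)*(-1/3375) = -7/10125 ≈ -0.00069136)
(-116 - 4803)/(z + u) = (-116 - 4803)/(4151 - 7/10125) = -4919/42028868/10125 = -4919*10125/42028868 = -49804875/42028868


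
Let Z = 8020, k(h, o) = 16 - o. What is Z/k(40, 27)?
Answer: -8020/11 ≈ -729.09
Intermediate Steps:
Z/k(40, 27) = 8020/(16 - 1*27) = 8020/(16 - 27) = 8020/(-11) = 8020*(-1/11) = -8020/11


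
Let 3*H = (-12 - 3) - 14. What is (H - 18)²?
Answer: 6889/9 ≈ 765.44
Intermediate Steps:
H = -29/3 (H = ((-12 - 3) - 14)/3 = (-15 - 14)/3 = (⅓)*(-29) = -29/3 ≈ -9.6667)
(H - 18)² = (-29/3 - 18)² = (-83/3)² = 6889/9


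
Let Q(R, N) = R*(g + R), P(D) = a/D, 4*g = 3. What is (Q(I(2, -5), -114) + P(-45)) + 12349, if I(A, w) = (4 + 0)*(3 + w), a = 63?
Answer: 62028/5 ≈ 12406.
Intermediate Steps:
g = ¾ (g = (¼)*3 = ¾ ≈ 0.75000)
P(D) = 63/D
I(A, w) = 12 + 4*w (I(A, w) = 4*(3 + w) = 12 + 4*w)
Q(R, N) = R*(¾ + R)
(Q(I(2, -5), -114) + P(-45)) + 12349 = ((12 + 4*(-5))*(3 + 4*(12 + 4*(-5)))/4 + 63/(-45)) + 12349 = ((12 - 20)*(3 + 4*(12 - 20))/4 + 63*(-1/45)) + 12349 = ((¼)*(-8)*(3 + 4*(-8)) - 7/5) + 12349 = ((¼)*(-8)*(3 - 32) - 7/5) + 12349 = ((¼)*(-8)*(-29) - 7/5) + 12349 = (58 - 7/5) + 12349 = 283/5 + 12349 = 62028/5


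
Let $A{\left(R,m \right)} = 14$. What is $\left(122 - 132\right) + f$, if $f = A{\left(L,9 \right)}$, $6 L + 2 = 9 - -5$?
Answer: $4$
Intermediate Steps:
$L = 2$ ($L = - \frac{1}{3} + \frac{9 - -5}{6} = - \frac{1}{3} + \frac{9 + 5}{6} = - \frac{1}{3} + \frac{1}{6} \cdot 14 = - \frac{1}{3} + \frac{7}{3} = 2$)
$f = 14$
$\left(122 - 132\right) + f = \left(122 - 132\right) + 14 = -10 + 14 = 4$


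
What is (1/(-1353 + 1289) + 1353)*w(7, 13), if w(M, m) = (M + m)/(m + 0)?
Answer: 432955/208 ≈ 2081.5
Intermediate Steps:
w(M, m) = (M + m)/m
(1/(-1353 + 1289) + 1353)*w(7, 13) = (1/(-1353 + 1289) + 1353)*((7 + 13)/13) = (1/(-64) + 1353)*((1/13)*20) = (-1/64 + 1353)*(20/13) = (86591/64)*(20/13) = 432955/208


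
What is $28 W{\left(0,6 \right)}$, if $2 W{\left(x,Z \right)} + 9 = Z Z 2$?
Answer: $882$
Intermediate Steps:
$W{\left(x,Z \right)} = - \frac{9}{2} + Z^{2}$ ($W{\left(x,Z \right)} = - \frac{9}{2} + \frac{Z Z 2}{2} = - \frac{9}{2} + \frac{Z^{2} \cdot 2}{2} = - \frac{9}{2} + \frac{2 Z^{2}}{2} = - \frac{9}{2} + Z^{2}$)
$28 W{\left(0,6 \right)} = 28 \left(- \frac{9}{2} + 6^{2}\right) = 28 \left(- \frac{9}{2} + 36\right) = 28 \cdot \frac{63}{2} = 882$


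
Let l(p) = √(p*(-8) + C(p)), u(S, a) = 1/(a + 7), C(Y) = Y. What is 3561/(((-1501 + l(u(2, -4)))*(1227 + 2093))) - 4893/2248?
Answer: -13729317797373/6305615609200 - 3561*I*√21/22439913200 ≈ -2.1773 - 7.2721e-7*I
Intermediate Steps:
u(S, a) = 1/(7 + a)
l(p) = √7*√(-p) (l(p) = √(p*(-8) + p) = √(-8*p + p) = √(-7*p) = √7*√(-p))
3561/(((-1501 + l(u(2, -4)))*(1227 + 2093))) - 4893/2248 = 3561/(((-1501 + √7*√(-1/(7 - 4)))*(1227 + 2093))) - 4893/2248 = 3561/(((-1501 + √7*√(-1/3))*3320)) - 4893*1/2248 = 3561/(((-1501 + √7*√(-1*⅓))*3320)) - 4893/2248 = 3561/(((-1501 + √7*√(-⅓))*3320)) - 4893/2248 = 3561/(((-1501 + √7*(I*√3/3))*3320)) - 4893/2248 = 3561/(((-1501 + I*√21/3)*3320)) - 4893/2248 = 3561/(-4983320 + 3320*I*√21/3) - 4893/2248 = -4893/2248 + 3561/(-4983320 + 3320*I*√21/3)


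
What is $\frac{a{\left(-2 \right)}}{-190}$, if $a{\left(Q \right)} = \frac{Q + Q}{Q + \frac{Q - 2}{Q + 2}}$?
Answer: $0$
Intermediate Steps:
$a{\left(Q \right)} = \frac{2 Q}{Q + \frac{-2 + Q}{2 + Q}}$
$\frac{a{\left(-2 \right)}}{-190} = \frac{2 \left(-2\right) \frac{1}{-2 + \left(-2\right)^{2} + 3 \left(-2\right)} \left(2 - 2\right)}{-190} = 2 \left(-2\right) \frac{1}{-2 + 4 - 6} \cdot 0 \left(- \frac{1}{190}\right) = 2 \left(-2\right) \frac{1}{-4} \cdot 0 \left(- \frac{1}{190}\right) = 2 \left(-2\right) \left(- \frac{1}{4}\right) 0 \left(- \frac{1}{190}\right) = 0 \left(- \frac{1}{190}\right) = 0$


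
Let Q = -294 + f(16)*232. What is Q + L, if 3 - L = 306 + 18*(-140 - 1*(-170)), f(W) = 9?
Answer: 951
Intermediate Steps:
Q = 1794 (Q = -294 + 9*232 = -294 + 2088 = 1794)
L = -843 (L = 3 - (306 + 18*(-140 - 1*(-170))) = 3 - (306 + 18*(-140 + 170)) = 3 - (306 + 18*30) = 3 - (306 + 540) = 3 - 1*846 = 3 - 846 = -843)
Q + L = 1794 - 843 = 951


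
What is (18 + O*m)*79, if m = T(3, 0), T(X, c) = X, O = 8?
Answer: 3318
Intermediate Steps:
m = 3
(18 + O*m)*79 = (18 + 8*3)*79 = (18 + 24)*79 = 42*79 = 3318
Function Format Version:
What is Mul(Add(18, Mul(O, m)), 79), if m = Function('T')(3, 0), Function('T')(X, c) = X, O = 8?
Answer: 3318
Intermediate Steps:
m = 3
Mul(Add(18, Mul(O, m)), 79) = Mul(Add(18, Mul(8, 3)), 79) = Mul(Add(18, 24), 79) = Mul(42, 79) = 3318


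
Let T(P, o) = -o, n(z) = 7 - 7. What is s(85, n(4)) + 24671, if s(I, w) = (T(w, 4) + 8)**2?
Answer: 24687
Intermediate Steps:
n(z) = 0
s(I, w) = 16 (s(I, w) = (-1*4 + 8)**2 = (-4 + 8)**2 = 4**2 = 16)
s(85, n(4)) + 24671 = 16 + 24671 = 24687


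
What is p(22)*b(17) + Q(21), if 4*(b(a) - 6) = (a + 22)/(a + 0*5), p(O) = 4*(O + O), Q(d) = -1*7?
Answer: 19549/17 ≈ 1149.9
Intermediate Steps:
Q(d) = -7
p(O) = 8*O (p(O) = 4*(2*O) = 8*O)
b(a) = 6 + (22 + a)/(4*a) (b(a) = 6 + ((a + 22)/(a + 0*5))/4 = 6 + ((22 + a)/(a + 0))/4 = 6 + ((22 + a)/a)/4 = 6 + (22 + a)/(4*a))
p(22)*b(17) + Q(21) = (8*22)*((¼)*(22 + 25*17)/17) - 7 = 176*((¼)*(1/17)*(22 + 425)) - 7 = 176*((¼)*(1/17)*447) - 7 = 176*(447/68) - 7 = 19668/17 - 7 = 19549/17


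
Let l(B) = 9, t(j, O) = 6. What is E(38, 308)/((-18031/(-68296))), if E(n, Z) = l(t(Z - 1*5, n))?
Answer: 614664/18031 ≈ 34.089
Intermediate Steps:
E(n, Z) = 9
E(38, 308)/((-18031/(-68296))) = 9/((-18031/(-68296))) = 9/((-18031*(-1/68296))) = 9/(18031/68296) = 9*(68296/18031) = 614664/18031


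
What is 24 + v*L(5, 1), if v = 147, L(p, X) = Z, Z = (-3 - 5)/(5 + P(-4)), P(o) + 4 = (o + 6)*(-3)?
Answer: 1296/5 ≈ 259.20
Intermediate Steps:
P(o) = -22 - 3*o (P(o) = -4 + (o + 6)*(-3) = -4 + (6 + o)*(-3) = -4 + (-18 - 3*o) = -22 - 3*o)
Z = 8/5 (Z = (-3 - 5)/(5 + (-22 - 3*(-4))) = -8/(5 + (-22 + 12)) = -8/(5 - 10) = -8/(-5) = -8*(-⅕) = 8/5 ≈ 1.6000)
L(p, X) = 8/5
24 + v*L(5, 1) = 24 + 147*(8/5) = 24 + 1176/5 = 1296/5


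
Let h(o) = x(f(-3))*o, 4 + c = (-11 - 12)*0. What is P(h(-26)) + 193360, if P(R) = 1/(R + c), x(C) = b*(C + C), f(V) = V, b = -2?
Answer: 61101759/316 ≈ 1.9336e+5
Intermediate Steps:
c = -4 (c = -4 + (-11 - 12)*0 = -4 - 23*0 = -4 + 0 = -4)
x(C) = -4*C (x(C) = -2*(C + C) = -4*C)
h(o) = 12*o (h(o) = (-4*(-3))*o = 12*o)
P(R) = 1/(-4 + R) (P(R) = 1/(R - 4) = 1/(-4 + R))
P(h(-26)) + 193360 = 1/(-4 + 12*(-26)) + 193360 = 1/(-4 - 312) + 193360 = 1/(-316) + 193360 = -1/316 + 193360 = 61101759/316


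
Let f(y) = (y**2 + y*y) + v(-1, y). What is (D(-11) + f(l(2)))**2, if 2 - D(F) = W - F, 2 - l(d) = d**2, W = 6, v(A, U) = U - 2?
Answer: 121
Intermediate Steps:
v(A, U) = -2 + U
l(d) = 2 - d**2
D(F) = -4 + F (D(F) = 2 - (6 - F) = 2 + (-6 + F) = -4 + F)
f(y) = -2 + y + 2*y**2 (f(y) = (y**2 + y*y) + (-2 + y) = (y**2 + y**2) + (-2 + y) = 2*y**2 + (-2 + y) = -2 + y + 2*y**2)
(D(-11) + f(l(2)))**2 = ((-4 - 11) + (-2 + (2 - 1*2**2) + 2*(2 - 1*2**2)**2))**2 = (-15 + (-2 + (2 - 1*4) + 2*(2 - 1*4)**2))**2 = (-15 + (-2 + (2 - 4) + 2*(2 - 4)**2))**2 = (-15 + (-2 - 2 + 2*(-2)**2))**2 = (-15 + (-2 - 2 + 2*4))**2 = (-15 + (-2 - 2 + 8))**2 = (-15 + 4)**2 = (-11)**2 = 121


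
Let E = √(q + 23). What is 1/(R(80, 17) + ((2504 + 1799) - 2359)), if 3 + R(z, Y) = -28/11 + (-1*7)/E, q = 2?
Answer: 55/106538 ≈ 0.00051625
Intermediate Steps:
E = 5 (E = √(2 + 23) = √25 = 5)
R(z, Y) = -382/55 (R(z, Y) = -3 + (-28/11 - 1*7/5) = -3 + (-28*1/11 - 7*⅕) = -3 + (-28/11 - 7/5) = -3 - 217/55 = -382/55)
1/(R(80, 17) + ((2504 + 1799) - 2359)) = 1/(-382/55 + ((2504 + 1799) - 2359)) = 1/(-382/55 + (4303 - 2359)) = 1/(-382/55 + 1944) = 1/(106538/55) = 55/106538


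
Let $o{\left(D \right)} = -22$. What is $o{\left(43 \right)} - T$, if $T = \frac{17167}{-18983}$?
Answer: $- \frac{400459}{18983} \approx -21.096$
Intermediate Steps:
$T = - \frac{17167}{18983}$ ($T = 17167 \left(- \frac{1}{18983}\right) = - \frac{17167}{18983} \approx -0.90434$)
$o{\left(43 \right)} - T = -22 - - \frac{17167}{18983} = -22 + \frac{17167}{18983} = - \frac{400459}{18983}$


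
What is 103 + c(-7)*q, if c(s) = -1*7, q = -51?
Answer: 460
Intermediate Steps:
c(s) = -7
103 + c(-7)*q = 103 - 7*(-51) = 103 + 357 = 460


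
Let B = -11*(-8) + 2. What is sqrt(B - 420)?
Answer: I*sqrt(330) ≈ 18.166*I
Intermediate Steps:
B = 90 (B = 88 + 2 = 90)
sqrt(B - 420) = sqrt(90 - 420) = sqrt(-330) = I*sqrt(330)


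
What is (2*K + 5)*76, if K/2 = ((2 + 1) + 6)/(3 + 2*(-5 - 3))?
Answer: 2204/13 ≈ 169.54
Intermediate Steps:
K = -18/13 (K = 2*(((2 + 1) + 6)/(3 + 2*(-5 - 3))) = 2*((3 + 6)/(3 + 2*(-8))) = 2*(9/(3 - 16)) = 2*(9/(-13)) = 2*(9*(-1/13)) = 2*(-9/13) = -18/13 ≈ -1.3846)
(2*K + 5)*76 = (2*(-18/13) + 5)*76 = (-36/13 + 5)*76 = (29/13)*76 = 2204/13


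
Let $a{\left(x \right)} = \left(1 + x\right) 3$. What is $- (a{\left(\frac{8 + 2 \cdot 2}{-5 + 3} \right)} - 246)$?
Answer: $261$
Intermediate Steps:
$a{\left(x \right)} = 3 + 3 x$
$- (a{\left(\frac{8 + 2 \cdot 2}{-5 + 3} \right)} - 246) = - (\left(3 + 3 \frac{8 + 2 \cdot 2}{-5 + 3}\right) - 246) = - (\left(3 + 3 \frac{8 + 4}{-2}\right) - 246) = - (\left(3 + 3 \cdot 12 \left(- \frac{1}{2}\right)\right) - 246) = - (\left(3 + 3 \left(-6\right)\right) - 246) = - (\left(3 - 18\right) - 246) = - (-15 - 246) = \left(-1\right) \left(-261\right) = 261$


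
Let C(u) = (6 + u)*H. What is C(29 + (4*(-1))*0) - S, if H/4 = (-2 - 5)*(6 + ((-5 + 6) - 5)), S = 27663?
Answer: -29623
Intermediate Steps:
H = -56 (H = 4*((-2 - 5)*(6 + ((-5 + 6) - 5))) = 4*(-7*(6 + (1 - 5))) = 4*(-7*(6 - 4)) = 4*(-7*2) = 4*(-14) = -56)
C(u) = -336 - 56*u (C(u) = (6 + u)*(-56) = -336 - 56*u)
C(29 + (4*(-1))*0) - S = (-336 - 56*(29 + (4*(-1))*0)) - 1*27663 = (-336 - 56*(29 - 4*0)) - 27663 = (-336 - 56*(29 + 0)) - 27663 = (-336 - 56*29) - 27663 = (-336 - 1624) - 27663 = -1960 - 27663 = -29623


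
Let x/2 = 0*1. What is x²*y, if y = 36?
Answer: 0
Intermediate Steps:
x = 0 (x = 2*(0*1) = 2*0 = 0)
x²*y = 0²*36 = 0*36 = 0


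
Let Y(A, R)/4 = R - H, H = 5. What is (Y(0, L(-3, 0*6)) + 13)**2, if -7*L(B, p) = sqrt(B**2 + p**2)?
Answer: 3721/49 ≈ 75.939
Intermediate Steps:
L(B, p) = -sqrt(B**2 + p**2)/7
Y(A, R) = -20 + 4*R (Y(A, R) = 4*(R - 1*5) = 4*(R - 5) = 4*(-5 + R) = -20 + 4*R)
(Y(0, L(-3, 0*6)) + 13)**2 = ((-20 + 4*(-sqrt((-3)**2 + (0*6)**2)/7)) + 13)**2 = ((-20 + 4*(-sqrt(9 + 0**2)/7)) + 13)**2 = ((-20 + 4*(-sqrt(9 + 0)/7)) + 13)**2 = ((-20 + 4*(-sqrt(9)/7)) + 13)**2 = ((-20 + 4*(-1/7*3)) + 13)**2 = ((-20 + 4*(-3/7)) + 13)**2 = ((-20 - 12/7) + 13)**2 = (-152/7 + 13)**2 = (-61/7)**2 = 3721/49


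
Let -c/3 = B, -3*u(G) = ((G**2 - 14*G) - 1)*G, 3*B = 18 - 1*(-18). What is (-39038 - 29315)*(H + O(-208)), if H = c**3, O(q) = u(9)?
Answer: 3179644854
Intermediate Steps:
B = 12 (B = (18 - 1*(-18))/3 = (18 + 18)/3 = (1/3)*36 = 12)
u(G) = -G*(-1 + G**2 - 14*G)/3 (u(G) = -((G**2 - 14*G) - 1)*G/3 = -(-1 + G**2 - 14*G)*G/3 = -G*(-1 + G**2 - 14*G)/3)
c = -36 (c = -3*12 = -36)
O(q) = 138 (O(q) = (1/3)*9*(1 - 1*9**2 + 14*9) = (1/3)*9*(1 - 1*81 + 126) = (1/3)*9*(1 - 81 + 126) = (1/3)*9*46 = 138)
H = -46656 (H = (-36)**3 = -46656)
(-39038 - 29315)*(H + O(-208)) = (-39038 - 29315)*(-46656 + 138) = -68353*(-46518) = 3179644854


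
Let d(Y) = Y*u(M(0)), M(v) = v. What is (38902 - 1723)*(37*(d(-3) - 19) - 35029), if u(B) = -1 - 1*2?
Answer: -1316099421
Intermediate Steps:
u(B) = -3 (u(B) = -1 - 2 = -3)
d(Y) = -3*Y (d(Y) = Y*(-3) = -3*Y)
(38902 - 1723)*(37*(d(-3) - 19) - 35029) = (38902 - 1723)*(37*(-3*(-3) - 19) - 35029) = 37179*(37*(9 - 19) - 35029) = 37179*(37*(-10) - 35029) = 37179*(-370 - 35029) = 37179*(-35399) = -1316099421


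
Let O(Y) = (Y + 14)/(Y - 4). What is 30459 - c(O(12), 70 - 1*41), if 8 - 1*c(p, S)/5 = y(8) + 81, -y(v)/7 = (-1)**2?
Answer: 30789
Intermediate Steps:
y(v) = -7 (y(v) = -7*(-1)**2 = -7*1 = -7)
O(Y) = (14 + Y)/(-4 + Y)
c(p, S) = -330 (c(p, S) = 40 - 5*(-7 + 81) = 40 - 5*74 = 40 - 370 = -330)
30459 - c(O(12), 70 - 1*41) = 30459 - 1*(-330) = 30459 + 330 = 30789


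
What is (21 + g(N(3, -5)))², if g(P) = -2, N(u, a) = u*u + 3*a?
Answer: 361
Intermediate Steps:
N(u, a) = u² + 3*a
(21 + g(N(3, -5)))² = (21 - 2)² = 19² = 361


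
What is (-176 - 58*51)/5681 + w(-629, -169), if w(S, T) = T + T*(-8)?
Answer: 6717489/5681 ≈ 1182.4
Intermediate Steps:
w(S, T) = -7*T (w(S, T) = T - 8*T = -7*T)
(-176 - 58*51)/5681 + w(-629, -169) = (-176 - 58*51)/5681 - 7*(-169) = (-176 - 2958)*(1/5681) + 1183 = -3134*1/5681 + 1183 = -3134/5681 + 1183 = 6717489/5681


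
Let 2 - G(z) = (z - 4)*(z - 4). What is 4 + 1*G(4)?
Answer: 6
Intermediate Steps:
G(z) = 2 - (-4 + z)² (G(z) = 2 - (z - 4)*(z - 4) = 2 - (-4 + z)*(-4 + z) = 2 - (-4 + z)²)
4 + 1*G(4) = 4 + 1*(2 - (-4 + 4)²) = 4 + 1*(2 - 1*0²) = 4 + 1*(2 - 1*0) = 4 + 1*(2 + 0) = 4 + 1*2 = 4 + 2 = 6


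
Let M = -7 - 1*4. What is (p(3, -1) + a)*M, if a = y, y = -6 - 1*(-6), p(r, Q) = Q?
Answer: 11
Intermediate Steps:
y = 0 (y = -6 + 6 = 0)
a = 0
M = -11 (M = -7 - 4 = -11)
(p(3, -1) + a)*M = (-1 + 0)*(-11) = -1*(-11) = 11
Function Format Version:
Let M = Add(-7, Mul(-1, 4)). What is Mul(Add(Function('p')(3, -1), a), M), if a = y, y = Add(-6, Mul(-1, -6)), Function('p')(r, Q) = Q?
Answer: 11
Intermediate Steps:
y = 0 (y = Add(-6, 6) = 0)
a = 0
M = -11 (M = Add(-7, -4) = -11)
Mul(Add(Function('p')(3, -1), a), M) = Mul(Add(-1, 0), -11) = Mul(-1, -11) = 11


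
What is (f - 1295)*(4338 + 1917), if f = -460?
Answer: -10977525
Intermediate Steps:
(f - 1295)*(4338 + 1917) = (-460 - 1295)*(4338 + 1917) = -1755*6255 = -10977525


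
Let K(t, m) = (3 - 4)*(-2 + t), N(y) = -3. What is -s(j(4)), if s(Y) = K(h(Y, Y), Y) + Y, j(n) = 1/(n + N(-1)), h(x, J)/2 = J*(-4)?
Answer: -11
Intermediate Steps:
h(x, J) = -8*J (h(x, J) = 2*(J*(-4)) = 2*(-4*J) = -8*J)
K(t, m) = 2 - t (K(t, m) = -(-2 + t) = 2 - t)
j(n) = 1/(-3 + n) (j(n) = 1/(n - 3) = 1/(-3 + n))
s(Y) = 2 + 9*Y (s(Y) = (2 - (-8)*Y) + Y = (2 + 8*Y) + Y = 2 + 9*Y)
-s(j(4)) = -(2 + 9/(-3 + 4)) = -(2 + 9/1) = -(2 + 9*1) = -(2 + 9) = -1*11 = -11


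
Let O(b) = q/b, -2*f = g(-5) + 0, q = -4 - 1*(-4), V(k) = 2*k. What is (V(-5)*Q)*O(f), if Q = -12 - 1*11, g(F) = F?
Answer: 0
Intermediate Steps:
q = 0 (q = -4 + 4 = 0)
f = 5/2 (f = -(-5 + 0)/2 = -½*(-5) = 5/2 ≈ 2.5000)
Q = -23 (Q = -12 - 11 = -23)
O(b) = 0 (O(b) = 0/b = 0)
(V(-5)*Q)*O(f) = ((2*(-5))*(-23))*0 = -10*(-23)*0 = 230*0 = 0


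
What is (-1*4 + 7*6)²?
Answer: 1444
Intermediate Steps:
(-1*4 + 7*6)² = (-4 + 42)² = 38² = 1444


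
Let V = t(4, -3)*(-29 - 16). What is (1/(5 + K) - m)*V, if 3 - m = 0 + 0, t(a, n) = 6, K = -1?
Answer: 1485/2 ≈ 742.50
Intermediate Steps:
m = 3 (m = 3 - (0 + 0) = 3 - 1*0 = 3 + 0 = 3)
V = -270 (V = 6*(-29 - 16) = 6*(-45) = -270)
(1/(5 + K) - m)*V = (1/(5 - 1) - 1*3)*(-270) = (1/4 - 3)*(-270) = -11/4*(-270) = 1485/2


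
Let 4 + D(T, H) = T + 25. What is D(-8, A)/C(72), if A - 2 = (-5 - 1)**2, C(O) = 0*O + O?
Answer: 13/72 ≈ 0.18056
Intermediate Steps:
C(O) = O (C(O) = 0 + O = O)
A = 38 (A = 2 + (-5 - 1)**2 = 2 + (-6)**2 = 2 + 36 = 38)
D(T, H) = 21 + T (D(T, H) = -4 + (T + 25) = -4 + (25 + T) = 21 + T)
D(-8, A)/C(72) = (21 - 8)/72 = 13*(1/72) = 13/72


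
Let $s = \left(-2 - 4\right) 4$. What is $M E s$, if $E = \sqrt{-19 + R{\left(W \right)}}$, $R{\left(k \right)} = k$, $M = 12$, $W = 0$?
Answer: $- 288 i \sqrt{19} \approx - 1255.4 i$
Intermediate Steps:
$E = i \sqrt{19}$ ($E = \sqrt{-19 + 0} = \sqrt{-19} = i \sqrt{19} \approx 4.3589 i$)
$s = -24$ ($s = \left(-2 - 4\right) 4 = \left(-6\right) 4 = -24$)
$M E s = 12 i \sqrt{19} \left(-24\right) = - 288 i \sqrt{19}$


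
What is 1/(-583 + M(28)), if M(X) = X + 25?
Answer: -1/530 ≈ -0.0018868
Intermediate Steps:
M(X) = 25 + X
1/(-583 + M(28)) = 1/(-583 + (25 + 28)) = 1/(-583 + 53) = 1/(-530) = -1/530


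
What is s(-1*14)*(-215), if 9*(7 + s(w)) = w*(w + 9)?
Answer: -1505/9 ≈ -167.22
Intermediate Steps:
s(w) = -7 + w*(9 + w)/9 (s(w) = -7 + (w*(w + 9))/9 = -7 + (w*(9 + w))/9 = -7 + w*(9 + w)/9)
s(-1*14)*(-215) = (-7 - 1*14 + (-1*14)²/9)*(-215) = (-7 - 14 + (⅑)*(-14)²)*(-215) = (-7 - 14 + (⅑)*196)*(-215) = (-7 - 14 + 196/9)*(-215) = (7/9)*(-215) = -1505/9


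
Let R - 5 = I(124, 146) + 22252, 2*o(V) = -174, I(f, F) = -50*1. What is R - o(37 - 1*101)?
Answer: 22294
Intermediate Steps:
I(f, F) = -50
o(V) = -87 (o(V) = (½)*(-174) = -87)
R = 22207 (R = 5 + (-50 + 22252) = 5 + 22202 = 22207)
R - o(37 - 1*101) = 22207 - 1*(-87) = 22207 + 87 = 22294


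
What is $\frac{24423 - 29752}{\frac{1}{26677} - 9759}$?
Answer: $\frac{142161733}{260340842} \approx 0.54606$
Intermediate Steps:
$\frac{24423 - 29752}{\frac{1}{26677} - 9759} = - \frac{5329}{\frac{1}{26677} - 9759} = - \frac{5329}{- \frac{260340842}{26677}} = \left(-5329\right) \left(- \frac{26677}{260340842}\right) = \frac{142161733}{260340842}$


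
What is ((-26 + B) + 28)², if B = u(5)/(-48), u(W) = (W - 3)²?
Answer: 529/144 ≈ 3.6736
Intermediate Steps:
u(W) = (-3 + W)²
B = -1/12 (B = (-3 + 5)²/(-48) = 2²*(-1/48) = 4*(-1/48) = -1/12 ≈ -0.083333)
((-26 + B) + 28)² = ((-26 - 1/12) + 28)² = (-313/12 + 28)² = (23/12)² = 529/144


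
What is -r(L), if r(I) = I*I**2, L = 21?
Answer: -9261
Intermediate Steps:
r(I) = I**3
-r(L) = -1*21**3 = -1*9261 = -9261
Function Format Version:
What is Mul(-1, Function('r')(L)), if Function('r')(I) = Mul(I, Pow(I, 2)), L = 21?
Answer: -9261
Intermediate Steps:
Function('r')(I) = Pow(I, 3)
Mul(-1, Function('r')(L)) = Mul(-1, Pow(21, 3)) = Mul(-1, 9261) = -9261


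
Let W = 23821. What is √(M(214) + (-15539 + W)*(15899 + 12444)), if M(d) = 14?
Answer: 6*√6520465 ≈ 15321.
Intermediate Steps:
√(M(214) + (-15539 + W)*(15899 + 12444)) = √(14 + (-15539 + 23821)*(15899 + 12444)) = √(14 + 8282*28343) = √(14 + 234736726) = √234736740 = 6*√6520465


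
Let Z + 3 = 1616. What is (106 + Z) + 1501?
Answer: 3220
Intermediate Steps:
Z = 1613 (Z = -3 + 1616 = 1613)
(106 + Z) + 1501 = (106 + 1613) + 1501 = 1719 + 1501 = 3220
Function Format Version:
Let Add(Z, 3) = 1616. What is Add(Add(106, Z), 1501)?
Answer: 3220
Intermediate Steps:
Z = 1613 (Z = Add(-3, 1616) = 1613)
Add(Add(106, Z), 1501) = Add(Add(106, 1613), 1501) = Add(1719, 1501) = 3220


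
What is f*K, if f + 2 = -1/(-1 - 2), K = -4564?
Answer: 22820/3 ≈ 7606.7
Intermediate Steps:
f = -5/3 (f = -2 - 1/(-1 - 2) = -2 - 1/(-3) = -2 - 1*(-1/3) = -2 + 1/3 = -5/3 ≈ -1.6667)
f*K = -5/3*(-4564) = 22820/3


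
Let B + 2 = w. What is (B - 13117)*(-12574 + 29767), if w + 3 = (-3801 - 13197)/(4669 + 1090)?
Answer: -1299560345028/5759 ≈ -2.2566e+8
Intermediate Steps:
w = -34275/5759 (w = -3 + (-3801 - 13197)/(4669 + 1090) = -3 - 16998/5759 = -34275/5759 ≈ -5.9516)
B = -45793/5759 (B = -2 - 34275/5759 = -45793/5759 ≈ -7.9516)
(B - 13117)*(-12574 + 29767) = (-45793/5759 - 13117)*(-12574 + 29767) = -75586596/5759*17193 = -1299560345028/5759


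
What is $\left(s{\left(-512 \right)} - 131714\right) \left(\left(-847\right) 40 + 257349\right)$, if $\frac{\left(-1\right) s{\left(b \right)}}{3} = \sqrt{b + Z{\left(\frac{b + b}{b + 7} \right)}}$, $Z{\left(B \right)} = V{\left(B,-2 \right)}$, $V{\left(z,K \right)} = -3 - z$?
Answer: $-29433995866 - \frac{2011221 i \sqrt{14650555}}{505} \approx -2.9434 \cdot 10^{10} - 1.5244 \cdot 10^{7} i$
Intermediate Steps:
$Z{\left(B \right)} = -3 - B$
$s{\left(b \right)} = - 3 \sqrt{-3 + b - \frac{2 b}{7 + b}}$ ($s{\left(b \right)} = - 3 \sqrt{b - \left(3 + \frac{b + b}{b + 7}\right)} = - 3 \sqrt{b - \left(3 + \frac{2 b}{7 + b}\right)} = - 3 \sqrt{-3 + b - \frac{2 b}{7 + b}}$)
$\left(s{\left(-512 \right)} - 131714\right) \left(\left(-847\right) 40 + 257349\right) = \left(- 3 \sqrt{\frac{-21 + \left(-512\right)^{2} + 2 \left(-512\right)}{7 - 512}} - 131714\right) \left(\left(-847\right) 40 + 257349\right) = \left(- 3 \sqrt{\frac{-21 + 262144 - 1024}{-505}} - 131714\right) \left(-33880 + 257349\right) = \left(- 3 \sqrt{\left(- \frac{1}{505}\right) 261099} - 131714\right) 223469 = \left(- 3 \sqrt{- \frac{261099}{505}} - 131714\right) 223469 = \left(- 3 \frac{3 i \sqrt{14650555}}{505} - 131714\right) 223469 = \left(- \frac{9 i \sqrt{14650555}}{505} - 131714\right) 223469 = \left(-131714 - \frac{9 i \sqrt{14650555}}{505}\right) 223469 = -29433995866 - \frac{2011221 i \sqrt{14650555}}{505}$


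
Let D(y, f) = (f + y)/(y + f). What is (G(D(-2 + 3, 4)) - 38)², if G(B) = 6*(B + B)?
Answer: 676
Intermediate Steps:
D(y, f) = 1 (D(y, f) = (f + y)/(f + y) = 1)
G(B) = 12*B (G(B) = 6*(2*B) = 12*B)
(G(D(-2 + 3, 4)) - 38)² = (12*1 - 38)² = (12 - 38)² = (-26)² = 676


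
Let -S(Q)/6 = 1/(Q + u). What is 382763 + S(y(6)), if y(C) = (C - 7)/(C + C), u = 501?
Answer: 2300788321/6011 ≈ 3.8276e+5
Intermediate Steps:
y(C) = (-7 + C)/(2*C) (y(C) = (-7 + C)/((2*C)) = (-7 + C)*(1/(2*C)) = (-7 + C)/(2*C))
S(Q) = -6/(501 + Q) (S(Q) = -6/(Q + 501) = -6/(501 + Q))
382763 + S(y(6)) = 382763 - 6/(501 + (½)*(-7 + 6)/6) = 382763 - 6/(501 + (½)*(⅙)*(-1)) = 382763 - 6/(501 - 1/12) = 382763 - 6/6011/12 = 382763 - 6*12/6011 = 382763 - 72/6011 = 2300788321/6011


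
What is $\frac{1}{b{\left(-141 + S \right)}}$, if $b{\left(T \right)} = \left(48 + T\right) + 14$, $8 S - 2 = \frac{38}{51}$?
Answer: $- \frac{102}{8023} \approx -0.012713$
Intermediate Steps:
$S = \frac{35}{102}$ ($S = \frac{1}{4} + \frac{38 \cdot \frac{1}{51}}{8} = \frac{1}{4} + \frac{1}{8} \cdot \frac{38}{51} = \frac{1}{4} + \frac{19}{204} = \frac{35}{102} \approx 0.34314$)
$b{\left(T \right)} = 62 + T$
$\frac{1}{b{\left(-141 + S \right)}} = \frac{1}{62 + \left(-141 + \frac{35}{102}\right)} = \frac{1}{62 - \frac{14347}{102}} = \frac{1}{- \frac{8023}{102}} = - \frac{102}{8023}$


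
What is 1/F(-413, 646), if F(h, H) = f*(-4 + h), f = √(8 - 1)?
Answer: -√7/2919 ≈ -0.00090639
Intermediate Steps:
f = √7 ≈ 2.6458
F(h, H) = √7*(-4 + h)
1/F(-413, 646) = 1/(√7*(-4 - 413)) = 1/(√7*(-417)) = 1/(-417*√7) = -√7/2919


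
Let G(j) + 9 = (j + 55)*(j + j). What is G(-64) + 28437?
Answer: 29580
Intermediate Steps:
G(j) = -9 + 2*j*(55 + j) (G(j) = -9 + (j + 55)*(j + j) = -9 + (55 + j)*(2*j) = -9 + 2*j*(55 + j))
G(-64) + 28437 = (-9 + 2*(-64)**2 + 110*(-64)) + 28437 = (-9 + 2*4096 - 7040) + 28437 = (-9 + 8192 - 7040) + 28437 = 1143 + 28437 = 29580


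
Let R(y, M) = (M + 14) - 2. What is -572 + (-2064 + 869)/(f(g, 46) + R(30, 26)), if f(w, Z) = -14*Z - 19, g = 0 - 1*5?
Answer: -71261/125 ≈ -570.09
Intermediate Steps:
g = -5 (g = 0 - 5 = -5)
f(w, Z) = -19 - 14*Z
R(y, M) = 12 + M (R(y, M) = (14 + M) - 2 = 12 + M)
-572 + (-2064 + 869)/(f(g, 46) + R(30, 26)) = -572 + (-2064 + 869)/((-19 - 14*46) + (12 + 26)) = -572 - 1195/((-19 - 644) + 38) = -572 - 1195/(-663 + 38) = -572 - 1195/(-625) = -572 - 1195*(-1/625) = -572 + 239/125 = -71261/125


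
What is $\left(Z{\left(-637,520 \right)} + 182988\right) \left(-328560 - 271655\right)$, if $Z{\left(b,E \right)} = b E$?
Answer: $88983074180$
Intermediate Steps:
$Z{\left(b,E \right)} = E b$
$\left(Z{\left(-637,520 \right)} + 182988\right) \left(-328560 - 271655\right) = \left(520 \left(-637\right) + 182988\right) \left(-328560 - 271655\right) = \left(-331240 + 182988\right) \left(-600215\right) = \left(-148252\right) \left(-600215\right) = 88983074180$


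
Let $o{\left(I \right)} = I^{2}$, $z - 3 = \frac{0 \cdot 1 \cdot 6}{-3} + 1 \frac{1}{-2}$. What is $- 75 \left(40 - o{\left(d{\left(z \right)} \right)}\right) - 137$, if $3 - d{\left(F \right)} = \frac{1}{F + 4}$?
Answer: $- \frac{427478}{169} \approx -2529.5$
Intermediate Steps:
$z = \frac{5}{2}$ ($z = 3 + \left(\frac{0 \cdot 1 \cdot 6}{-3} + 1 \frac{1}{-2}\right) = 3 + \left(0 \cdot 6 \left(- \frac{1}{3}\right) + 1 \left(- \frac{1}{2}\right)\right) = 3 + \left(0 \left(- \frac{1}{3}\right) - \frac{1}{2}\right) = 3 + \left(0 - \frac{1}{2}\right) = 3 - \frac{1}{2} = \frac{5}{2} \approx 2.5$)
$d{\left(F \right)} = 3 - \frac{1}{4 + F}$ ($d{\left(F \right)} = 3 - \frac{1}{F + 4} = 3 - \frac{1}{4 + F}$)
$- 75 \left(40 - o{\left(d{\left(z \right)} \right)}\right) - 137 = - 75 \left(40 - \left(\frac{11 + 3 \cdot \frac{5}{2}}{4 + \frac{5}{2}}\right)^{2}\right) - 137 = - 75 \left(40 - \left(\frac{11 + \frac{15}{2}}{\frac{13}{2}}\right)^{2}\right) - 137 = - 75 \left(40 - \left(\frac{2}{13} \cdot \frac{37}{2}\right)^{2}\right) - 137 = - 75 \left(40 - \left(\frac{37}{13}\right)^{2}\right) - 137 = - 75 \left(40 - \frac{1369}{169}\right) - 137 = \left(-75\right) \frac{5391}{169} - 137 = - \frac{404325}{169} - 137 = - \frac{427478}{169}$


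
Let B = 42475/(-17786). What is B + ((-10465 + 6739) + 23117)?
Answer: 344845851/17786 ≈ 19389.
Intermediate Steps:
B = -42475/17786 (B = 42475*(-1/17786) = -42475/17786 ≈ -2.3881)
B + ((-10465 + 6739) + 23117) = -42475/17786 + ((-10465 + 6739) + 23117) = -42475/17786 + (-3726 + 23117) = -42475/17786 + 19391 = 344845851/17786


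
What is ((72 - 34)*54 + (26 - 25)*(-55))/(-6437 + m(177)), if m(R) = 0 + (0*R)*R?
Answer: -1997/6437 ≈ -0.31024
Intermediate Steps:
m(R) = 0 (m(R) = 0 + 0*R = 0 + 0 = 0)
((72 - 34)*54 + (26 - 25)*(-55))/(-6437 + m(177)) = ((72 - 34)*54 + (26 - 25)*(-55))/(-6437 + 0) = (38*54 + 1*(-55))/(-6437) = (2052 - 55)*(-1/6437) = 1997*(-1/6437) = -1997/6437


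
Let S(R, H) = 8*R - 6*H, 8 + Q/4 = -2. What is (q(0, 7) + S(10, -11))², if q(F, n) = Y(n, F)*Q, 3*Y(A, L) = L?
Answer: 21316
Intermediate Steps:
Q = -40 (Q = -32 + 4*(-2) = -32 - 8 = -40)
Y(A, L) = L/3
S(R, H) = -6*H + 8*R
q(F, n) = -40*F/3 (q(F, n) = (F/3)*(-40) = -40*F/3)
(q(0, 7) + S(10, -11))² = (-40/3*0 + (-6*(-11) + 8*10))² = (0 + (66 + 80))² = (0 + 146)² = 146² = 21316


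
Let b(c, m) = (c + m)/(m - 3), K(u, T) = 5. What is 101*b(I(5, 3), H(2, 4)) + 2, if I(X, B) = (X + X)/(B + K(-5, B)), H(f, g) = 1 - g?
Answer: 755/24 ≈ 31.458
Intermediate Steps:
I(X, B) = 2*X/(5 + B) (I(X, B) = (X + X)/(B + 5) = (2*X)/(5 + B) = 2*X/(5 + B))
b(c, m) = (c + m)/(-3 + m)
101*b(I(5, 3), H(2, 4)) + 2 = 101*((2*5/(5 + 3) + (1 - 1*4))/(-3 + (1 - 1*4))) + 2 = 101*((2*5/8 + (1 - 4))/(-3 + (1 - 4))) + 2 = 101*((2*5*(⅛) - 3)/(-3 - 3)) + 2 = 101*((5/4 - 3)/(-6)) + 2 = 101*(-⅙*(-7/4)) + 2 = 101*(7/24) + 2 = 707/24 + 2 = 755/24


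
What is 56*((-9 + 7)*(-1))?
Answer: 112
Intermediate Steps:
56*((-9 + 7)*(-1)) = 56*(-2*(-1)) = 56*2 = 112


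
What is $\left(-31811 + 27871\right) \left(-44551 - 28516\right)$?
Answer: $287883980$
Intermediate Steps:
$\left(-31811 + 27871\right) \left(-44551 - 28516\right) = \left(-3940\right) \left(-73067\right) = 287883980$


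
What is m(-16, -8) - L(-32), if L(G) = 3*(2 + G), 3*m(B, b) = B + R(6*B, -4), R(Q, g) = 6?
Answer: 260/3 ≈ 86.667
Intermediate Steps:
m(B, b) = 2 + B/3 (m(B, b) = (B + 6)/3 = (6 + B)/3 = 2 + B/3)
L(G) = 6 + 3*G
m(-16, -8) - L(-32) = (2 + (⅓)*(-16)) - (6 + 3*(-32)) = (2 - 16/3) - (6 - 96) = -10/3 - 1*(-90) = -10/3 + 90 = 260/3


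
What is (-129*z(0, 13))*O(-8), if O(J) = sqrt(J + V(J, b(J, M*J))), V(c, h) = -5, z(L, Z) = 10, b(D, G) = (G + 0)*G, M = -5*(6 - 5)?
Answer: -1290*I*sqrt(13) ≈ -4651.2*I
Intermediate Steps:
M = -5 (M = -5*1 = -5)
b(D, G) = G**2 (b(D, G) = G*G = G**2)
O(J) = sqrt(-5 + J) (O(J) = sqrt(J - 5) = sqrt(-5 + J))
(-129*z(0, 13))*O(-8) = (-129*10)*sqrt(-5 - 8) = -1290*I*sqrt(13)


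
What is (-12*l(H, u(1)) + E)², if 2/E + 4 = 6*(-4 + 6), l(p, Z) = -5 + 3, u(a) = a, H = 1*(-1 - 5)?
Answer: 9409/16 ≈ 588.06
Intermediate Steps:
H = -6 (H = 1*(-6) = -6)
l(p, Z) = -2
E = ¼ (E = 2/(-4 + 6*(-4 + 6)) = 2/(-4 + 6*2) = 2/(-4 + 12) = 2/8 = 2*(⅛) = ¼ ≈ 0.25000)
(-12*l(H, u(1)) + E)² = (-12*(-2) + ¼)² = (24 + ¼)² = (97/4)² = 9409/16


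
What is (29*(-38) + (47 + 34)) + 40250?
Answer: 39229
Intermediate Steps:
(29*(-38) + (47 + 34)) + 40250 = (-1102 + 81) + 40250 = -1021 + 40250 = 39229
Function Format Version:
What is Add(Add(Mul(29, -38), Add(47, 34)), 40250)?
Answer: 39229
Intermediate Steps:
Add(Add(Mul(29, -38), Add(47, 34)), 40250) = Add(Add(-1102, 81), 40250) = Add(-1021, 40250) = 39229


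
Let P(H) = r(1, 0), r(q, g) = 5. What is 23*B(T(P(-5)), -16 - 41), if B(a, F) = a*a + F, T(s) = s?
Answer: -736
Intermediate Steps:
P(H) = 5
B(a, F) = F + a**2 (B(a, F) = a**2 + F = F + a**2)
23*B(T(P(-5)), -16 - 41) = 23*((-16 - 41) + 5**2) = 23*(-57 + 25) = 23*(-32) = -736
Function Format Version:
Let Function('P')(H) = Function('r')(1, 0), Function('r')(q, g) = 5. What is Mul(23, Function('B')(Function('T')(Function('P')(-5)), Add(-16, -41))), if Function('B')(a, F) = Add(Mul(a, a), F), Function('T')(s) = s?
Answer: -736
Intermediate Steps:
Function('P')(H) = 5
Function('B')(a, F) = Add(F, Pow(a, 2)) (Function('B')(a, F) = Add(Pow(a, 2), F) = Add(F, Pow(a, 2)))
Mul(23, Function('B')(Function('T')(Function('P')(-5)), Add(-16, -41))) = Mul(23, Add(Add(-16, -41), Pow(5, 2))) = Mul(23, Add(-57, 25)) = Mul(23, -32) = -736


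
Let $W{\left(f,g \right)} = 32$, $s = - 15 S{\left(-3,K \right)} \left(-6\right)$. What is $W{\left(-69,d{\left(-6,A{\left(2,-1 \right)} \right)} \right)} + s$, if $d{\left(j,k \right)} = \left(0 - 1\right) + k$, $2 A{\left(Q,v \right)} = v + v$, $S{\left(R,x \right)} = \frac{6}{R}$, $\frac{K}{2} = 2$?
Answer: $-148$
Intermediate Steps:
$K = 4$ ($K = 2 \cdot 2 = 4$)
$A{\left(Q,v \right)} = v$ ($A{\left(Q,v \right)} = \frac{v + v}{2} = \frac{2 v}{2} = v$)
$s = -180$ ($s = - 15 \frac{6}{-3} \left(-6\right) = - 15 \cdot 6 \left(- \frac{1}{3}\right) \left(-6\right) = \left(-15\right) \left(-2\right) \left(-6\right) = 30 \left(-6\right) = -180$)
$d{\left(j,k \right)} = -1 + k$
$W{\left(-69,d{\left(-6,A{\left(2,-1 \right)} \right)} \right)} + s = 32 - 180 = -148$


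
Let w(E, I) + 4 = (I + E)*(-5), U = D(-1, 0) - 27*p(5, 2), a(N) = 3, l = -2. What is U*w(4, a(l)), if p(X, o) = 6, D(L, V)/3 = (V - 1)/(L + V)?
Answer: 6201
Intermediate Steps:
D(L, V) = 3*(-1 + V)/(L + V) (D(L, V) = 3*((V - 1)/(L + V)) = 3*((-1 + V)/(L + V)) = 3*(-1 + V)/(L + V))
U = -159 (U = 3*(-1 + 0)/(-1 + 0) - 27*6 = 3*(-1)/(-1) - 162 = 3*(-1)*(-1) - 162 = 3 - 162 = -159)
w(E, I) = -4 - 5*E - 5*I (w(E, I) = -4 + (I + E)*(-5) = -4 + (E + I)*(-5) = -4 + (-5*E - 5*I) = -4 - 5*E - 5*I)
U*w(4, a(l)) = -159*(-4 - 5*4 - 5*3) = -159*(-4 - 20 - 15) = -159*(-39) = 6201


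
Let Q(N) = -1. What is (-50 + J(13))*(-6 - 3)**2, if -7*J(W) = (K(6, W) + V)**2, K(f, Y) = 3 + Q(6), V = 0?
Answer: -28674/7 ≈ -4096.3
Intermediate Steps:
K(f, Y) = 2 (K(f, Y) = 3 - 1 = 2)
J(W) = -4/7 (J(W) = -(2 + 0)**2/7 = -1/7*2**2 = -1/7*4 = -4/7)
(-50 + J(13))*(-6 - 3)**2 = (-50 - 4/7)*(-6 - 3)**2 = -354/7*(-9)**2 = -354/7*81 = -28674/7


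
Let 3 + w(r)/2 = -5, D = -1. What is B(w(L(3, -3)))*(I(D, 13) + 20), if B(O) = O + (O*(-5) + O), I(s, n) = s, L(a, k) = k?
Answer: 912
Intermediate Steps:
w(r) = -16 (w(r) = -6 + 2*(-5) = -6 - 10 = -16)
B(O) = -3*O (B(O) = O + (-5*O + O) = O - 4*O = -3*O)
B(w(L(3, -3)))*(I(D, 13) + 20) = (-3*(-16))*(-1 + 20) = 48*19 = 912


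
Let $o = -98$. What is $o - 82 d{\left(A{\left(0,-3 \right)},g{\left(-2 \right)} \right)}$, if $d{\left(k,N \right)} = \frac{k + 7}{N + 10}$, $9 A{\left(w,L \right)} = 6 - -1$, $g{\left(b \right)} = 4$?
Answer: $- \frac{1292}{9} \approx -143.56$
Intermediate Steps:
$A{\left(w,L \right)} = \frac{7}{9}$ ($A{\left(w,L \right)} = \frac{6 - -1}{9} = \frac{6 + 1}{9} = \frac{1}{9} \cdot 7 = \frac{7}{9}$)
$d{\left(k,N \right)} = \frac{7 + k}{10 + N}$
$o - 82 d{\left(A{\left(0,-3 \right)},g{\left(-2 \right)} \right)} = -98 - 82 \frac{7 + \frac{7}{9}}{10 + 4} = -98 - 82 \cdot \frac{1}{14} \cdot \frac{70}{9} = -98 - \frac{410}{9} = - \frac{1292}{9}$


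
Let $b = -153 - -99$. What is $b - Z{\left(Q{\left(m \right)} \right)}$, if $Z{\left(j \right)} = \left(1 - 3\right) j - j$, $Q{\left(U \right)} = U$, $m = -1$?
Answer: $-57$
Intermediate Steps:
$b = -54$ ($b = -153 + 99 = -54$)
$Z{\left(j \right)} = - 3 j$ ($Z{\left(j \right)} = \left(1 - 3\right) j - j = - 2 j - j = - 3 j$)
$b - Z{\left(Q{\left(m \right)} \right)} = -54 - \left(-3\right) \left(-1\right) = -54 - 3 = -57$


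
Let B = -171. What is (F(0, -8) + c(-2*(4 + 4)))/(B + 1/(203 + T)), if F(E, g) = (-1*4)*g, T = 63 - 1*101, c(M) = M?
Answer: -1320/14107 ≈ -0.093571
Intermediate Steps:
T = -38 (T = 63 - 101 = -38)
F(E, g) = -4*g
(F(0, -8) + c(-2*(4 + 4)))/(B + 1/(203 + T)) = (-4*(-8) - 2*(4 + 4))/(-171 + 1/(203 - 38)) = (32 - 2*8)/(-171 + 1/165) = (32 - 16)/(-171 + 1/165) = 16/(-28214/165) = 16*(-165/28214) = -1320/14107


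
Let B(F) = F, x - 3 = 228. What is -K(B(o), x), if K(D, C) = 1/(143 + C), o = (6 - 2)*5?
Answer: -1/374 ≈ -0.0026738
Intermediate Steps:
x = 231 (x = 3 + 228 = 231)
o = 20 (o = 4*5 = 20)
-K(B(o), x) = -1/(143 + 231) = -1/374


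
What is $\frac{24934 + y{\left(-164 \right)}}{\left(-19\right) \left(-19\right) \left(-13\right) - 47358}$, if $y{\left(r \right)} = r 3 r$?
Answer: $- \frac{105622}{52051} \approx -2.0292$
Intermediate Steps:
$y{\left(r \right)} = 3 r^{2}$ ($y{\left(r \right)} = 3 r r = 3 r^{2}$)
$\frac{24934 + y{\left(-164 \right)}}{\left(-19\right) \left(-19\right) \left(-13\right) - 47358} = \frac{24934 + 3 \left(-164\right)^{2}}{\left(-19\right) \left(-19\right) \left(-13\right) - 47358} = \frac{24934 + 3 \cdot 26896}{361 \left(-13\right) - 47358} = \frac{24934 + 80688}{-4693 - 47358} = \frac{105622}{-52051} = 105622 \left(- \frac{1}{52051}\right) = - \frac{105622}{52051}$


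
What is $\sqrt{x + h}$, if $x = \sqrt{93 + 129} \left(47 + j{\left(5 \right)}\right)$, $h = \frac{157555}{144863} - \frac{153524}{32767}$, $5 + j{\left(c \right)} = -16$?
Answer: $\frac{\sqrt{-1721452237989903 + 12440624799771194 \sqrt{222}}}{21874313} \approx 19.591$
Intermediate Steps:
$j{\left(c \right)} = -21$ ($j{\left(c \right)} = -5 - 16 = -21$)
$h = - \frac{78697431}{21874313}$ ($h = 157555 \cdot \frac{1}{144863} - \frac{21932}{4681} = \frac{157555}{144863} - \frac{21932}{4681} = - \frac{78697431}{21874313} \approx -3.5977$)
$x = 26 \sqrt{222}$ ($x = \sqrt{93 + 129} \left(47 - 21\right) = \sqrt{222} \cdot 26 = 26 \sqrt{222} \approx 387.39$)
$\sqrt{x + h} = \sqrt{26 \sqrt{222} - \frac{78697431}{21874313}} = \sqrt{- \frac{78697431}{21874313} + 26 \sqrt{222}}$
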